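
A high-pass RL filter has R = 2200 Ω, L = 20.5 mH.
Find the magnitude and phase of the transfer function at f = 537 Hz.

Step 1 — Angular frequency: ω = 2π·537 = 3374 rad/s.
Step 2 — Transfer function: H(jω) = jωL/(R + jωL).
Step 3 — Numerator jωL = j·69.17; denominator R + jωL = 2200 + j69.17.
Step 4 — H = 0.0009875 + j0.03141.
Step 5 — Magnitude: |H| = 0.03142 (-30.1 dB); phase: φ = 88.2°.

|H| = 0.03142 (-30.1 dB), φ = 88.2°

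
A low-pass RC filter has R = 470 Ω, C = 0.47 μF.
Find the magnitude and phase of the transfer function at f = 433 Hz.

Step 1 — Angular frequency: ω = 2π·433 = 2721 rad/s.
Step 2 — Transfer function: H(jω) = 1/(1 + jωRC).
Step 3 — Denominator: 1 + jωRC = 1 + j·2721·470·4.7e-07 = 1 + j0.601.
Step 4 — H = 0.7347 - j0.4415.
Step 5 — Magnitude: |H| = 0.8571 (-1.3 dB); phase: φ = -31.0°.

|H| = 0.8571 (-1.3 dB), φ = -31.0°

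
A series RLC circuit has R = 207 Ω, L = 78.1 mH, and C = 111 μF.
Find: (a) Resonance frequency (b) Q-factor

Step 1 — Resonance condition Im(Z)=0 gives ω₀ = 1/√(LC).
Step 2 — ω₀ = 1/√(0.0781·0.000111) = 339.6 rad/s.
Step 3 — f₀ = ω₀/(2π) = 54.05 Hz.
Step 4 — Series Q: Q = ω₀L/R = 339.6·0.0781/207 = 0.1281.

(a) f₀ = 54.05 Hz  (b) Q = 0.1281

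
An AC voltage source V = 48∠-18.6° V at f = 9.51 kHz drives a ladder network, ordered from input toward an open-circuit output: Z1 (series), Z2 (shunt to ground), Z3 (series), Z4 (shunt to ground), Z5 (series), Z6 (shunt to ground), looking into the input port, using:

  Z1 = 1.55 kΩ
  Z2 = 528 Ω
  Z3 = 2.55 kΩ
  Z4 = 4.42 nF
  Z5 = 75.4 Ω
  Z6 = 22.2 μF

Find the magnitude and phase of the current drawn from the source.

Step 1 — Angular frequency: ω = 2π·f = 2π·9510 = 5.975e+04 rad/s.
Step 2 — Component impedances:
  Z1: Z = R = 1550 Ω
  Z2: Z = R = 528 Ω
  Z3: Z = R = 2550 Ω
  Z4: Z = 1/(jωC) = -j/(ω·C) = 0 - j3786 Ω
  Z5: Z = R = 75.4 Ω
  Z6: Z = 1/(jωC) = -j/(ω·C) = 0 - j0.7539 Ω
Step 3 — Ladder network (open output): work backward from the far end, alternating series and parallel combinations. Z_in = 1990 - j0.06319 Ω = 1990∠-0.0° Ω.
Step 4 — Source phasor: V = 48∠-18.6° V = 45.49 - j15.31 V.
Step 5 — Ohm's law: I = V / Z_total = (45.49 - j15.31) / (1990 - j0.06319) = 0.02287 - j0.007694 A.
Step 6 — Convert to polar: |I| = 0.02413 A, ∠I = -18.6°.

I = 0.02413∠-18.6° A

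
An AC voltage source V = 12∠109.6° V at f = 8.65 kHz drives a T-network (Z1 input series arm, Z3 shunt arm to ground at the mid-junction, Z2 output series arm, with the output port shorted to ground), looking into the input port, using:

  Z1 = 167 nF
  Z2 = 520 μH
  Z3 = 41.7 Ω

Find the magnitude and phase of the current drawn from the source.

Step 1 — Angular frequency: ω = 2π·f = 2π·8650 = 5.435e+04 rad/s.
Step 2 — Component impedances:
  Z1: Z = 1/(jωC) = -j/(ω·C) = 0 - j110.2 Ω
  Z2: Z = jωL = j·5.435e+04·0.00052 = 0 + j28.26 Ω
  Z3: Z = R = 41.7 Ω
Step 3 — With the output port shorted to ground, the output series arm Z2 runs from the junction to ground; the shunt arm Z3 also runs from the junction to ground. They appear in parallel: Z3 || Z2 = 13.13 + j19.37 Ω.
Step 4 — Series with input arm Z1: Z_in = Z1 + (Z3 || Z2) = 13.13 - j90.81 Ω = 91.75∠-81.8° Ω.
Step 5 — Source phasor: V = 12∠109.6° V = -4.025 + j11.3 V.
Step 6 — Ohm's law: I = V / Z_total = (-4.025 + j11.3) / (13.13 - j90.81) = -0.1282 - j0.0258 A.
Step 7 — Convert to polar: |I| = 0.1308 A, ∠I = -168.6°.

I = 0.1308∠-168.6° A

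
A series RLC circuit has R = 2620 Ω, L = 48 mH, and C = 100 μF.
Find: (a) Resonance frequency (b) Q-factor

Step 1 — Resonance condition Im(Z)=0 gives ω₀ = 1/√(LC).
Step 2 — ω₀ = 1/√(0.048·0.0001) = 456.4 rad/s.
Step 3 — f₀ = ω₀/(2π) = 72.64 Hz.
Step 4 — Series Q: Q = ω₀L/R = 456.4·0.048/2620 = 0.008362.

(a) f₀ = 72.64 Hz  (b) Q = 0.008362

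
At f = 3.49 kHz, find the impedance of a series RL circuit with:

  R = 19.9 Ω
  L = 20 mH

Step 1 — Angular frequency: ω = 2π·f = 2π·3490 = 2.193e+04 rad/s.
Step 2 — Component impedances:
  R: Z = R = 19.9 Ω
  L: Z = jωL = j·2.193e+04·0.02 = 0 + j438.6 Ω
Step 3 — Series combination: Z_total = R + L = 19.9 + j438.6 Ω = 439∠87.4° Ω.

Z = 19.9 + j438.6 Ω = 439∠87.4° Ω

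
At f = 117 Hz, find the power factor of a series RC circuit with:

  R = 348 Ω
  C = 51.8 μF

Step 1 — Angular frequency: ω = 2π·f = 2π·117 = 735.1 rad/s.
Step 2 — Component impedances:
  R: Z = R = 348 Ω
  C: Z = 1/(jωC) = -j/(ω·C) = 0 - j26.26 Ω
Step 3 — Series combination: Z_total = R + C = 348 - j26.26 Ω = 349∠-4.3° Ω.
Step 4 — Power factor: PF = cos(φ) = Re(Z)/|Z| = 348/348.99 = 0.9972.
Step 5 — Type: Im(Z) = -26.26 ⇒ leading (phase φ = -4.3°).

PF = 0.9972 (leading, φ = -4.3°)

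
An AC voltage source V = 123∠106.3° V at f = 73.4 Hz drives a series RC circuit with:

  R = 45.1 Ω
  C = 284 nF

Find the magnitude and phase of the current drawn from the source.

Step 1 — Angular frequency: ω = 2π·f = 2π·73.4 = 461.2 rad/s.
Step 2 — Component impedances:
  R: Z = R = 45.1 Ω
  C: Z = 1/(jωC) = -j/(ω·C) = 0 - j7635 Ω
Step 3 — Series combination: Z_total = R + C = 45.1 - j7635 Ω = 7635∠-89.7° Ω.
Step 4 — Source phasor: V = 123∠106.3° V = -34.52 + j118.1 V.
Step 5 — Ohm's law: I = V / Z_total = (-34.52 + j118.1) / (45.1 - j7635) = -0.01549 - j0.00443 A.
Step 6 — Convert to polar: |I| = 0.01611 A, ∠I = -164.0°.

I = 0.01611∠-164.0° A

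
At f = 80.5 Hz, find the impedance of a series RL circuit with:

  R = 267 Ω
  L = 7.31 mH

Step 1 — Angular frequency: ω = 2π·f = 2π·80.5 = 505.8 rad/s.
Step 2 — Component impedances:
  R: Z = R = 267 Ω
  L: Z = jωL = j·505.8·0.00731 = 0 + j3.697 Ω
Step 3 — Series combination: Z_total = R + L = 267 + j3.697 Ω = 267∠0.8° Ω.

Z = 267 + j3.697 Ω = 267∠0.8° Ω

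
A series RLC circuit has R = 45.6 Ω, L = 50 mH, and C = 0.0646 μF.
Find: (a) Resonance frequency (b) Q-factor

Step 1 — Resonance condition Im(Z)=0 gives ω₀ = 1/√(LC).
Step 2 — ω₀ = 1/√(0.05·6.46e-08) = 1.76e+04 rad/s.
Step 3 — f₀ = ω₀/(2π) = 2800 Hz.
Step 4 — Series Q: Q = ω₀L/R = 1.76e+04·0.05/45.6 = 19.29.

(a) f₀ = 2800 Hz  (b) Q = 19.29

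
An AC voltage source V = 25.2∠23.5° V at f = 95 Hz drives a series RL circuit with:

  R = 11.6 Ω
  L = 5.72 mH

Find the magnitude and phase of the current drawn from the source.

Step 1 — Angular frequency: ω = 2π·f = 2π·95 = 596.9 rad/s.
Step 2 — Component impedances:
  R: Z = R = 11.6 Ω
  L: Z = jωL = j·596.9·0.00572 = 0 + j3.414 Ω
Step 3 — Series combination: Z_total = R + L = 11.6 + j3.414 Ω = 12.09∠16.4° Ω.
Step 4 — Source phasor: V = 25.2∠23.5° V = 23.11 + j10.05 V.
Step 5 — Ohm's law: I = V / Z_total = (23.11 + j10.05) / (11.6 + j3.414) = 2.068 + j0.2576 A.
Step 6 — Convert to polar: |I| = 2.084 A, ∠I = 7.1°.

I = 2.084∠7.1° A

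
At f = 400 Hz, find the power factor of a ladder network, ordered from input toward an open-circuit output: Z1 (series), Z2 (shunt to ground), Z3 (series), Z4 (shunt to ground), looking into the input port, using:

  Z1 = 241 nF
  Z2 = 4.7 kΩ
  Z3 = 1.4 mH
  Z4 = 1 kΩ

Step 1 — Angular frequency: ω = 2π·f = 2π·400 = 2513 rad/s.
Step 2 — Component impedances:
  Z1: Z = 1/(jωC) = -j/(ω·C) = 0 - j1651 Ω
  Z2: Z = R = 4700 Ω
  Z3: Z = jωL = j·2513·0.0014 = 0 + j3.519 Ω
  Z4: Z = R = 1000 Ω
Step 3 — Ladder network (open output): work backward from the far end, alternating series and parallel combinations. Z_in = 824.6 - j1649 Ω = 1843∠-63.4° Ω.
Step 4 — Power factor: PF = cos(φ) = Re(Z)/|Z| = 824.56/1843.3 = 0.4473.
Step 5 — Type: Im(Z) = -1649 ⇒ leading (phase φ = -63.4°).

PF = 0.4473 (leading, φ = -63.4°)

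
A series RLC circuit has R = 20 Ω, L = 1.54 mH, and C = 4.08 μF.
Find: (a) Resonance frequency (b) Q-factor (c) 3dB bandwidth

Step 1 — Resonance condition Im(Z)=0 gives ω₀ = 1/√(LC).
Step 2 — ω₀ = 1/√(0.00154·4.08e-06) = 1.262e+04 rad/s.
Step 3 — f₀ = ω₀/(2π) = 2008 Hz.
Step 4 — Series Q: Q = ω₀L/R = 1.262e+04·0.00154/20 = 0.9714.
Step 5 — 3dB bandwidth: Δω = ω₀/Q = 1.299e+04 rad/s; BW = Δω/(2π) = 2067 Hz.

(a) f₀ = 2008 Hz  (b) Q = 0.9714  (c) BW = 2067 Hz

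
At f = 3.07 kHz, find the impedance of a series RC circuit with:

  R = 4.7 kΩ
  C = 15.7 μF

Step 1 — Angular frequency: ω = 2π·f = 2π·3070 = 1.929e+04 rad/s.
Step 2 — Component impedances:
  R: Z = R = 4700 Ω
  C: Z = 1/(jωC) = -j/(ω·C) = 0 - j3.302 Ω
Step 3 — Series combination: Z_total = R + C = 4700 - j3.302 Ω = 4700∠-0.0° Ω.

Z = 4700 - j3.302 Ω = 4700∠-0.0° Ω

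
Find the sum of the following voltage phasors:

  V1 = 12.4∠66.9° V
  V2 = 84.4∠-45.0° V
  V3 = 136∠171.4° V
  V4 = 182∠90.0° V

Step 1 — Convert each phasor to rectangular form:
  V1 = 12.4·(cos(66.9°) + j·sin(66.9°)) = 4.865 + j11.41 V
  V2 = 84.4·(cos(-45.0°) + j·sin(-45.0°)) = 59.68 - j59.68 V
  V3 = 136·(cos(171.4°) + j·sin(171.4°)) = -134.5 + j20.34 V
  V4 = 182·(cos(90.0°) + j·sin(90.0°)) = 0 + j182 V
Step 2 — Sum components: V_total = -69.93 + j154.1 V.
Step 3 — Convert to polar: |V_total| = 169.2 V, ∠V_total = 114.4°.

V_total = 169.2∠114.4° V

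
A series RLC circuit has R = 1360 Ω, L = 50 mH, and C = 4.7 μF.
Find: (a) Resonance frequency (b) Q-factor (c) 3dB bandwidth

Step 1 — Resonance condition Im(Z)=0 gives ω₀ = 1/√(LC).
Step 2 — ω₀ = 1/√(0.05·4.7e-06) = 2063 rad/s.
Step 3 — f₀ = ω₀/(2π) = 328.3 Hz.
Step 4 — Series Q: Q = ω₀L/R = 2063·0.05/1360 = 0.07584.
Step 5 — 3dB bandwidth: Δω = ω₀/Q = 2.72e+04 rad/s; BW = Δω/(2π) = 4329 Hz.

(a) f₀ = 328.3 Hz  (b) Q = 0.07584  (c) BW = 4329 Hz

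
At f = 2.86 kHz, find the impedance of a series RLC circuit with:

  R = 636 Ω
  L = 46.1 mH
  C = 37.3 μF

Step 1 — Angular frequency: ω = 2π·f = 2π·2860 = 1.797e+04 rad/s.
Step 2 — Component impedances:
  R: Z = R = 636 Ω
  L: Z = jωL = j·1.797e+04·0.0461 = 0 + j828.4 Ω
  C: Z = 1/(jωC) = -j/(ω·C) = 0 - j1.492 Ω
Step 3 — Series combination: Z_total = R + L + C = 636 + j826.9 Ω = 1043∠52.4° Ω.

Z = 636 + j826.9 Ω = 1043∠52.4° Ω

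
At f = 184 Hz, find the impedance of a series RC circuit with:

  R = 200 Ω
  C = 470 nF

Step 1 — Angular frequency: ω = 2π·f = 2π·184 = 1156 rad/s.
Step 2 — Component impedances:
  R: Z = R = 200 Ω
  C: Z = 1/(jωC) = -j/(ω·C) = 0 - j1840 Ω
Step 3 — Series combination: Z_total = R + C = 200 - j1840 Ω = 1851∠-83.8° Ω.

Z = 200 - j1840 Ω = 1851∠-83.8° Ω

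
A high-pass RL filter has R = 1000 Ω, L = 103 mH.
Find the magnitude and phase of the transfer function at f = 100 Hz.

Step 1 — Angular frequency: ω = 2π·100 = 628.3 rad/s.
Step 2 — Transfer function: H(jω) = jωL/(R + jωL).
Step 3 — Numerator jωL = j·64.72; denominator R + jωL = 1000 + j64.72.
Step 4 — H = 0.004171 + j0.06445.
Step 5 — Magnitude: |H| = 0.06458 (-23.8 dB); phase: φ = 86.3°.

|H| = 0.06458 (-23.8 dB), φ = 86.3°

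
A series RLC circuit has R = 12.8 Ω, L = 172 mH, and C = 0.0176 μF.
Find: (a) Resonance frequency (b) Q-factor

Step 1 — Resonance condition Im(Z)=0 gives ω₀ = 1/√(LC).
Step 2 — ω₀ = 1/√(0.172·1.76e-08) = 1.818e+04 rad/s.
Step 3 — f₀ = ω₀/(2π) = 2893 Hz.
Step 4 — Series Q: Q = ω₀L/R = 1.818e+04·0.172/12.8 = 244.2.

(a) f₀ = 2893 Hz  (b) Q = 244.2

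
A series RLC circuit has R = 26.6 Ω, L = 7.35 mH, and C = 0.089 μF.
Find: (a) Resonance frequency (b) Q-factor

Step 1 — Resonance condition Im(Z)=0 gives ω₀ = 1/√(LC).
Step 2 — ω₀ = 1/√(0.00735·8.9e-08) = 3.91e+04 rad/s.
Step 3 — f₀ = ω₀/(2π) = 6223 Hz.
Step 4 — Series Q: Q = ω₀L/R = 3.91e+04·0.00735/26.6 = 10.8.

(a) f₀ = 6223 Hz  (b) Q = 10.8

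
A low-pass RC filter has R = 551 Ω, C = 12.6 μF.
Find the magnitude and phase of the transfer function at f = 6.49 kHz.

Step 1 — Angular frequency: ω = 2π·6490 = 4.078e+04 rad/s.
Step 2 — Transfer function: H(jω) = 1/(1 + jωRC).
Step 3 — Denominator: 1 + jωRC = 1 + j·4.078e+04·551·1.26e-05 = 1 + j283.1.
Step 4 — H = 1.248e-05 - j0.003532.
Step 5 — Magnitude: |H| = 0.003532 (-49.0 dB); phase: φ = -89.8°.

|H| = 0.003532 (-49.0 dB), φ = -89.8°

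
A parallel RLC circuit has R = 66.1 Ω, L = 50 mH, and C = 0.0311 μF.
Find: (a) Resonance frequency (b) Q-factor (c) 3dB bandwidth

Step 1 — Resonance: ω₀ = 1/√(LC) = 1/√(0.05·3.11e-08) = 2.536e+04 rad/s.
Step 2 — f₀ = ω₀/(2π) = 4036 Hz.
Step 3 — Parallel Q: Q = R/(ω₀L) = 66.1/(2.536e+04·0.05) = 0.05213.
Step 4 — Bandwidth: Δω = ω₀/Q = 4.864e+05 rad/s; BW = Δω/(2π) = 7.742e+04 Hz.

(a) f₀ = 4036 Hz  (b) Q = 0.05213  (c) BW = 7.742e+04 Hz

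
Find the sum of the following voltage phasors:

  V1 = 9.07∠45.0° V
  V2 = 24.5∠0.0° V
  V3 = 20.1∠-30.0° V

Step 1 — Convert each phasor to rectangular form:
  V1 = 9.07·(cos(45.0°) + j·sin(45.0°)) = 6.413 + j6.413 V
  V2 = 24.5·(cos(0.0°) + j·sin(0.0°)) = 24.5 V
  V3 = 20.1·(cos(-30.0°) + j·sin(-30.0°)) = 17.41 - j10.05 V
Step 2 — Sum components: V_total = 48.32 - j3.637 V.
Step 3 — Convert to polar: |V_total| = 48.46 V, ∠V_total = -4.3°.

V_total = 48.46∠-4.3° V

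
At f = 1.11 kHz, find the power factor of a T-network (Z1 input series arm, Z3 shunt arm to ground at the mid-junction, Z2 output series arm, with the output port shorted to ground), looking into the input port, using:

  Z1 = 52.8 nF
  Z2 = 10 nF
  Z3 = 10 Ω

Step 1 — Angular frequency: ω = 2π·f = 2π·1110 = 6974 rad/s.
Step 2 — Component impedances:
  Z1: Z = 1/(jωC) = -j/(ω·C) = 0 - j2716 Ω
  Z2: Z = 1/(jωC) = -j/(ω·C) = 0 - j1.434e+04 Ω
  Z3: Z = R = 10 Ω
Step 3 — With the output port shorted to ground, the output series arm Z2 runs from the junction to ground; the shunt arm Z3 also runs from the junction to ground. They appear in parallel: Z3 || Z2 = 10 - j0.006974 Ω.
Step 4 — Series with input arm Z1: Z_in = Z1 + (Z3 || Z2) = 10 - j2716 Ω = 2716∠-89.8° Ω.
Step 5 — Power factor: PF = cos(φ) = Re(Z)/|Z| = 10/2716 = 0.003682.
Step 6 — Type: Im(Z) = -2716 ⇒ leading (phase φ = -89.8°).

PF = 0.003682 (leading, φ = -89.8°)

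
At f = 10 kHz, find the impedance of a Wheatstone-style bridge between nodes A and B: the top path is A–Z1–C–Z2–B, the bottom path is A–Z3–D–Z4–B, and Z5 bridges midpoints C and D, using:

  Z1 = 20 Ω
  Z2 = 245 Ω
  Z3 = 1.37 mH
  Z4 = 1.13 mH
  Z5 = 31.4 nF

Step 1 — Angular frequency: ω = 2π·f = 2π·1e+04 = 6.283e+04 rad/s.
Step 2 — Component impedances:
  Z1: Z = R = 20 Ω
  Z2: Z = R = 245 Ω
  Z3: Z = jωL = j·6.283e+04·0.00137 = 0 + j86.08 Ω
  Z4: Z = jωL = j·6.283e+04·0.00113 = 0 + j71 Ω
  Z5: Z = 1/(jωC) = -j/(ω·C) = 0 - j506.9 Ω
Step 3 — Bridge requires nodal analysis (the Z5 bridge couples midpoints C and D, so the two paths cannot be reduced to a simple series/parallel combination). Setting node B to ground and injecting 1 A at node A, the 3-node admittance system at A, C, D solves to V_A = Z_AB = 77.28 + j120 Ω = 142.8∠57.2° Ω.

Z = 77.28 + j120 Ω = 142.8∠57.2° Ω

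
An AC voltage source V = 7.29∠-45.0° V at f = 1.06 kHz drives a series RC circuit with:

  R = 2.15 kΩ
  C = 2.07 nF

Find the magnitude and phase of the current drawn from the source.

Step 1 — Angular frequency: ω = 2π·f = 2π·1060 = 6660 rad/s.
Step 2 — Component impedances:
  R: Z = R = 2150 Ω
  C: Z = 1/(jωC) = -j/(ω·C) = 0 - j7.253e+04 Ω
Step 3 — Series combination: Z_total = R + C = 2150 - j7.253e+04 Ω = 7.257e+04∠-88.3° Ω.
Step 4 — Source phasor: V = 7.29∠-45.0° V = 5.155 - j5.155 V.
Step 5 — Ohm's law: I = V / Z_total = (5.155 - j5.155) / (2150 - j7.253e+04) = 7.311e-05 + j6.89e-05 A.
Step 6 — Convert to polar: |I| = 0.0001005 A, ∠I = 43.3°.

I = 0.0001005∠43.3° A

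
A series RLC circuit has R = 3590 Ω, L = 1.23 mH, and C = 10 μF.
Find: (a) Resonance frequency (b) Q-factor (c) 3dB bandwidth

Step 1 — Resonance: ω₀ = 1/√(LC) = 1/√(0.00123·1e-05) = 9017 rad/s.
Step 2 — f₀ = ω₀/(2π) = 1435 Hz.
Step 3 — Series Q: Q = ω₀L/R = 9017·0.00123/3590 = 0.003089.
Step 4 — Bandwidth: Δω = ω₀/Q = 2.919e+06 rad/s; BW = Δω/(2π) = 4.645e+05 Hz.

(a) f₀ = 1435 Hz  (b) Q = 0.003089  (c) BW = 4.645e+05 Hz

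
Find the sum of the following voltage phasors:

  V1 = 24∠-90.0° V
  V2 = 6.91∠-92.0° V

Step 1 — Convert each phasor to rectangular form:
  V1 = 24·(cos(-90.0°) + j·sin(-90.0°)) = 0 - j24 V
  V2 = 6.91·(cos(-92.0°) + j·sin(-92.0°)) = -0.2412 - j6.906 V
Step 2 — Sum components: V_total = -0.2412 - j30.91 V.
Step 3 — Convert to polar: |V_total| = 30.91 V, ∠V_total = -90.4°.

V_total = 30.91∠-90.4° V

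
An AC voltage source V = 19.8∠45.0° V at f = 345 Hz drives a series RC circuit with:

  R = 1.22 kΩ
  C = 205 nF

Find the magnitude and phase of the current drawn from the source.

Step 1 — Angular frequency: ω = 2π·f = 2π·345 = 2168 rad/s.
Step 2 — Component impedances:
  R: Z = R = 1220 Ω
  C: Z = 1/(jωC) = -j/(ω·C) = 0 - j2250 Ω
Step 3 — Series combination: Z_total = R + C = 1220 - j2250 Ω = 2560∠-61.5° Ω.
Step 4 — Source phasor: V = 19.8∠45.0° V = 14 + j14 V.
Step 5 — Ohm's law: I = V / Z_total = (14 + j14) / (1220 - j2250) = -0.002202 + j0.007415 A.
Step 6 — Convert to polar: |I| = 0.007735 A, ∠I = 106.5°.

I = 0.007735∠106.5° A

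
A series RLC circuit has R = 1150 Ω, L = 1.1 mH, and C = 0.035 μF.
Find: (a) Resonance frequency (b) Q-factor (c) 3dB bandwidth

Step 1 — Resonance: ω₀ = 1/√(LC) = 1/√(0.0011·3.5e-08) = 1.612e+05 rad/s.
Step 2 — f₀ = ω₀/(2π) = 2.565e+04 Hz.
Step 3 — Series Q: Q = ω₀L/R = 1.612e+05·0.0011/1150 = 0.1542.
Step 4 — Bandwidth: Δω = ω₀/Q = 1.045e+06 rad/s; BW = Δω/(2π) = 1.664e+05 Hz.

(a) f₀ = 2.565e+04 Hz  (b) Q = 0.1542  (c) BW = 1.664e+05 Hz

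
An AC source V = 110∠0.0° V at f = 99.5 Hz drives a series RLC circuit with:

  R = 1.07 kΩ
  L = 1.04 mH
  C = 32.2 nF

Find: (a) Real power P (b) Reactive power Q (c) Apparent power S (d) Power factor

Step 1 — Angular frequency: ω = 2π·f = 2π·99.5 = 625.2 rad/s.
Step 2 — Component impedances:
  R: Z = R = 1070 Ω
  L: Z = jωL = j·625.2·0.00104 = 0 + j0.6502 Ω
  C: Z = 1/(jωC) = -j/(ω·C) = 0 - j4.968e+04 Ω
Step 3 — Series combination: Z_total = R + L + C = 1070 - j4.967e+04 Ω = 4.969e+04∠-88.8° Ω.
Step 4 — Source phasor: V = 110∠0.0° V = 110 V.
Step 5 — Current: I = V / Z = 4.768e-05 + j0.002213 A = 0.002214∠88.8° A.
Step 6 — Complex power: S = V·I* = 0.005244 - j0.2435 VA.
Step 7 — Real power: P = Re(S) = 0.005244 W.
Step 8 — Reactive power: Q = Im(S) = -0.2435 VAR.
Step 9 — Apparent power: |S| = 0.2435 VA.
Step 10 — Power factor: PF = P/|S| = 0.02154 (leading).

(a) P = 0.005244 W  (b) Q = -0.2435 VAR  (c) S = 0.2435 VA  (d) PF = 0.02154 (leading)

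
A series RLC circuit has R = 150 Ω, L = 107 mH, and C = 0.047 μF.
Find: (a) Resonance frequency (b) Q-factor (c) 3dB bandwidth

Step 1 — Resonance: ω₀ = 1/√(LC) = 1/√(0.107·4.7e-08) = 1.41e+04 rad/s.
Step 2 — f₀ = ω₀/(2π) = 2244 Hz.
Step 3 — Series Q: Q = ω₀L/R = 1.41e+04·0.107/150 = 10.06.
Step 4 — Bandwidth: Δω = ω₀/Q = 1402 rad/s; BW = Δω/(2π) = 223.1 Hz.

(a) f₀ = 2244 Hz  (b) Q = 10.06  (c) BW = 223.1 Hz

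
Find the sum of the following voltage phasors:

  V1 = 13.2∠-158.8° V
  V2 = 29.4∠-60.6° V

Step 1 — Convert each phasor to rectangular form:
  V1 = 13.2·(cos(-158.8°) + j·sin(-158.8°)) = -12.31 - j4.773 V
  V2 = 29.4·(cos(-60.6°) + j·sin(-60.6°)) = 14.43 - j25.61 V
Step 2 — Sum components: V_total = 2.126 - j30.39 V.
Step 3 — Convert to polar: |V_total| = 30.46 V, ∠V_total = -86.0°.

V_total = 30.46∠-86.0° V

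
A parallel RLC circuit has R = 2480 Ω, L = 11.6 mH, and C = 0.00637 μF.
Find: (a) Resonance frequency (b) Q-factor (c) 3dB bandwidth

Step 1 — Resonance: ω₀ = 1/√(LC) = 1/√(0.0116·6.37e-09) = 1.163e+05 rad/s.
Step 2 — f₀ = ω₀/(2π) = 1.851e+04 Hz.
Step 3 — Parallel Q: Q = R/(ω₀L) = 2480/(1.163e+05·0.0116) = 1.838.
Step 4 — Bandwidth: Δω = ω₀/Q = 6.33e+04 rad/s; BW = Δω/(2π) = 1.007e+04 Hz.

(a) f₀ = 1.851e+04 Hz  (b) Q = 1.838  (c) BW = 1.007e+04 Hz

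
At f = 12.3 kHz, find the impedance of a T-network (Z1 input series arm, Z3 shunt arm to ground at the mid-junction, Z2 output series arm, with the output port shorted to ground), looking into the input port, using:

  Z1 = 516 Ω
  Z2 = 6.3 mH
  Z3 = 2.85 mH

Step 1 — Angular frequency: ω = 2π·f = 2π·1.23e+04 = 7.728e+04 rad/s.
Step 2 — Component impedances:
  Z1: Z = R = 516 Ω
  Z2: Z = jωL = j·7.728e+04·0.0063 = 0 + j486.9 Ω
  Z3: Z = jωL = j·7.728e+04·0.00285 = 0 + j220.3 Ω
Step 3 — With the output port shorted to ground, the output series arm Z2 runs from the junction to ground; the shunt arm Z3 also runs from the junction to ground. They appear in parallel: Z3 || Z2 = 0 + j151.7 Ω.
Step 4 — Series with input arm Z1: Z_in = Z1 + (Z3 || Z2) = 516 + j151.7 Ω = 537.8∠16.4° Ω.

Z = 516 + j151.7 Ω = 537.8∠16.4° Ω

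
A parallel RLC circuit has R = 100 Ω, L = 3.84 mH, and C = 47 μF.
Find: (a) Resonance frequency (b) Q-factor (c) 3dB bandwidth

Step 1 — Resonance: ω₀ = 1/√(LC) = 1/√(0.00384·4.7e-05) = 2354 rad/s.
Step 2 — f₀ = ω₀/(2π) = 374.6 Hz.
Step 3 — Parallel Q: Q = R/(ω₀L) = 100/(2354·0.00384) = 11.06.
Step 4 — Bandwidth: Δω = ω₀/Q = 212.8 rad/s; BW = Δω/(2π) = 33.86 Hz.

(a) f₀ = 374.6 Hz  (b) Q = 11.06  (c) BW = 33.86 Hz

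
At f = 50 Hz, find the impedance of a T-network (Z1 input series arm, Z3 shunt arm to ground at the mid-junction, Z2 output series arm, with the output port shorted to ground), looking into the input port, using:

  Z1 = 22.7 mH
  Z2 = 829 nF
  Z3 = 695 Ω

Step 1 — Angular frequency: ω = 2π·f = 2π·50 = 314.2 rad/s.
Step 2 — Component impedances:
  Z1: Z = jωL = j·314.2·0.0227 = 0 + j7.131 Ω
  Z2: Z = 1/(jωC) = -j/(ω·C) = 0 - j3840 Ω
  Z3: Z = R = 695 Ω
Step 3 — With the output port shorted to ground, the output series arm Z2 runs from the junction to ground; the shunt arm Z3 also runs from the junction to ground. They appear in parallel: Z3 || Z2 = 673 - j121.8 Ω.
Step 4 — Series with input arm Z1: Z_in = Z1 + (Z3 || Z2) = 673 - j114.7 Ω = 682.7∠-9.7° Ω.

Z = 673 - j114.7 Ω = 682.7∠-9.7° Ω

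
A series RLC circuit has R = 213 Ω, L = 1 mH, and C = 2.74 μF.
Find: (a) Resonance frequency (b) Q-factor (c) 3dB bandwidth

Step 1 — Resonance: ω₀ = 1/√(LC) = 1/√(0.001·2.74e-06) = 1.91e+04 rad/s.
Step 2 — f₀ = ω₀/(2π) = 3040 Hz.
Step 3 — Series Q: Q = ω₀L/R = 1.91e+04·0.001/213 = 0.08969.
Step 4 — Bandwidth: Δω = ω₀/Q = 2.13e+05 rad/s; BW = Δω/(2π) = 3.39e+04 Hz.

(a) f₀ = 3040 Hz  (b) Q = 0.08969  (c) BW = 3.39e+04 Hz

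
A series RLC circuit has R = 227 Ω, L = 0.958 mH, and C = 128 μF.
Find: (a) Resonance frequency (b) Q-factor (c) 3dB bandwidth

Step 1 — Resonance: ω₀ = 1/√(LC) = 1/√(0.000958·0.000128) = 2856 rad/s.
Step 2 — f₀ = ω₀/(2π) = 454.5 Hz.
Step 3 — Series Q: Q = ω₀L/R = 2856·0.000958/227 = 0.01205.
Step 4 — Bandwidth: Δω = ω₀/Q = 2.37e+05 rad/s; BW = Δω/(2π) = 3.771e+04 Hz.

(a) f₀ = 454.5 Hz  (b) Q = 0.01205  (c) BW = 3.771e+04 Hz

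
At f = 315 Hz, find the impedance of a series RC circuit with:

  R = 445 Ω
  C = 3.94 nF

Step 1 — Angular frequency: ω = 2π·f = 2π·315 = 1979 rad/s.
Step 2 — Component impedances:
  R: Z = R = 445 Ω
  C: Z = 1/(jωC) = -j/(ω·C) = 0 - j1.282e+05 Ω
Step 3 — Series combination: Z_total = R + C = 445 - j1.282e+05 Ω = 1.282e+05∠-89.8° Ω.

Z = 445 - j1.282e+05 Ω = 1.282e+05∠-89.8° Ω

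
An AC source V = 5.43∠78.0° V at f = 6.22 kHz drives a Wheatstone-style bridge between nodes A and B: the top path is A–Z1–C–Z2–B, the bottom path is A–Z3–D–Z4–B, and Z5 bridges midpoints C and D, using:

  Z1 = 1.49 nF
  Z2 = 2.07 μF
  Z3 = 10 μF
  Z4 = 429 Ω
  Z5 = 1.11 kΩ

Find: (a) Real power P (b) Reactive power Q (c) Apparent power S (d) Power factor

Step 1 — Angular frequency: ω = 2π·f = 2π·6220 = 3.908e+04 rad/s.
Step 2 — Component impedances:
  Z1: Z = 1/(jωC) = -j/(ω·C) = 0 - j1.717e+04 Ω
  Z2: Z = 1/(jωC) = -j/(ω·C) = 0 - j12.36 Ω
  Z3: Z = 1/(jωC) = -j/(ω·C) = 0 - j2.559 Ω
  Z4: Z = R = 429 Ω
  Z5: Z = R = 1110 Ω
Step 3 — Bridge requires nodal analysis (the Z5 bridge couples midpoints C and D, so the two paths cannot be reduced to a simple series/parallel combination). Setting node B to ground and injecting 1 A at node A, the 3-node admittance system at A, C, D solves to V_A = Z_AB = 309.3 - j9.089 Ω = 309.5∠-1.7° Ω.
Step 4 — Source phasor: V = 5.43∠78.0° V = 1.129 + j5.311 V.
Step 5 — Current: I = V / Z = 0.003143 + j0.01726 A = 0.01755∠79.7° A.
Step 6 — Complex power: S = V·I* = 0.09524 - j0.002798 VA.
Step 7 — Real power: P = Re(S) = 0.09524 W.
Step 8 — Reactive power: Q = Im(S) = -0.002798 VAR.
Step 9 — Apparent power: |S| = 0.09528 VA.
Step 10 — Power factor: PF = P/|S| = 0.9996 (leading).

(a) P = 0.09524 W  (b) Q = -0.002798 VAR  (c) S = 0.09528 VA  (d) PF = 0.9996 (leading)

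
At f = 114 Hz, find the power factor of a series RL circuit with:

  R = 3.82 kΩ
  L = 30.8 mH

Step 1 — Angular frequency: ω = 2π·f = 2π·114 = 716.3 rad/s.
Step 2 — Component impedances:
  R: Z = R = 3820 Ω
  L: Z = jωL = j·716.3·0.0308 = 0 + j22.06 Ω
Step 3 — Series combination: Z_total = R + L = 3820 + j22.06 Ω = 3820∠0.3° Ω.
Step 4 — Power factor: PF = cos(φ) = Re(Z)/|Z| = 3820/3820 = 1.
Step 5 — Type: Im(Z) = 22.06 ⇒ lagging (phase φ = 0.3°).

PF = 1 (lagging, φ = 0.3°)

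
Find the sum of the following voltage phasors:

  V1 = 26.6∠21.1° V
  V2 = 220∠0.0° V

Step 1 — Convert each phasor to rectangular form:
  V1 = 26.6·(cos(21.1°) + j·sin(21.1°)) = 24.82 + j9.576 V
  V2 = 220·(cos(0.0°) + j·sin(0.0°)) = 220 V
Step 2 — Sum components: V_total = 244.8 + j9.576 V.
Step 3 — Convert to polar: |V_total| = 245 V, ∠V_total = 2.2°.

V_total = 245∠2.2° V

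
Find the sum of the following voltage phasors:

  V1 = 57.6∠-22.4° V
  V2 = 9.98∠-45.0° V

Step 1 — Convert each phasor to rectangular form:
  V1 = 57.6·(cos(-22.4°) + j·sin(-22.4°)) = 53.25 - j21.95 V
  V2 = 9.98·(cos(-45.0°) + j·sin(-45.0°)) = 7.057 - j7.057 V
Step 2 — Sum components: V_total = 60.31 - j29.01 V.
Step 3 — Convert to polar: |V_total| = 66.92 V, ∠V_total = -25.7°.

V_total = 66.92∠-25.7° V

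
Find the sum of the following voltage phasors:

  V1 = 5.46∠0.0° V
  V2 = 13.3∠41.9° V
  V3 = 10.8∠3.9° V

Step 1 — Convert each phasor to rectangular form:
  V1 = 5.46·(cos(0.0°) + j·sin(0.0°)) = 5.46 V
  V2 = 13.3·(cos(41.9°) + j·sin(41.9°)) = 9.899 + j8.882 V
  V3 = 10.8·(cos(3.9°) + j·sin(3.9°)) = 10.77 + j0.7346 V
Step 2 — Sum components: V_total = 26.13 + j9.617 V.
Step 3 — Convert to polar: |V_total| = 27.85 V, ∠V_total = 20.2°.

V_total = 27.85∠20.2° V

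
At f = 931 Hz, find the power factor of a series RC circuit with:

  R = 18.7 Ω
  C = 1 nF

Step 1 — Angular frequency: ω = 2π·f = 2π·931 = 5850 rad/s.
Step 2 — Component impedances:
  R: Z = R = 18.7 Ω
  C: Z = 1/(jωC) = -j/(ω·C) = 0 - j1.71e+05 Ω
Step 3 — Series combination: Z_total = R + C = 18.7 - j1.71e+05 Ω = 1.71e+05∠-90.0° Ω.
Step 4 — Power factor: PF = cos(φ) = Re(Z)/|Z| = 18.7/1.71e+05 = 0.0001094.
Step 5 — Type: Im(Z) = -1.71e+05 ⇒ leading (phase φ = -90.0°).

PF = 0.0001094 (leading, φ = -90.0°)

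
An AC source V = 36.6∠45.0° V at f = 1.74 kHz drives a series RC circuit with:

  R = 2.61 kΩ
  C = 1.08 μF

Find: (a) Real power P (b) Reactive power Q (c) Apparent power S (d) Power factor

Step 1 — Angular frequency: ω = 2π·f = 2π·1740 = 1.093e+04 rad/s.
Step 2 — Component impedances:
  R: Z = R = 2610 Ω
  C: Z = 1/(jωC) = -j/(ω·C) = 0 - j84.69 Ω
Step 3 — Series combination: Z_total = R + C = 2610 - j84.69 Ω = 2611∠-1.9° Ω.
Step 4 — Source phasor: V = 36.6∠45.0° V = 25.88 + j25.88 V.
Step 5 — Current: I = V / Z = 0.009584 + j0.01023 A = 0.01402∠46.9° A.
Step 6 — Complex power: S = V·I* = 0.5127 - j0.01664 VA.
Step 7 — Real power: P = Re(S) = 0.5127 W.
Step 8 — Reactive power: Q = Im(S) = -0.01664 VAR.
Step 9 — Apparent power: |S| = 0.513 VA.
Step 10 — Power factor: PF = P/|S| = 0.9995 (leading).

(a) P = 0.5127 W  (b) Q = -0.01664 VAR  (c) S = 0.513 VA  (d) PF = 0.9995 (leading)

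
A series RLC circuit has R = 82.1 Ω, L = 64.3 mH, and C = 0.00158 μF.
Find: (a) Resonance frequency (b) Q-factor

Step 1 — Resonance condition Im(Z)=0 gives ω₀ = 1/√(LC).
Step 2 — ω₀ = 1/√(0.0643·1.58e-09) = 9.921e+04 rad/s.
Step 3 — f₀ = ω₀/(2π) = 1.579e+04 Hz.
Step 4 — Series Q: Q = ω₀L/R = 9.921e+04·0.0643/82.1 = 77.7.

(a) f₀ = 1.579e+04 Hz  (b) Q = 77.7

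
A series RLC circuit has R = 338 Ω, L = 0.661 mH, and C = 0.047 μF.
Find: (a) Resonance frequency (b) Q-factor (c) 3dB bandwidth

Step 1 — Resonance condition Im(Z)=0 gives ω₀ = 1/√(LC).
Step 2 — ω₀ = 1/√(0.000661·4.7e-08) = 1.794e+05 rad/s.
Step 3 — f₀ = ω₀/(2π) = 2.855e+04 Hz.
Step 4 — Series Q: Q = ω₀L/R = 1.794e+05·0.000661/338 = 0.3509.
Step 5 — 3dB bandwidth: Δω = ω₀/Q = 5.113e+05 rad/s; BW = Δω/(2π) = 8.138e+04 Hz.

(a) f₀ = 2.855e+04 Hz  (b) Q = 0.3509  (c) BW = 8.138e+04 Hz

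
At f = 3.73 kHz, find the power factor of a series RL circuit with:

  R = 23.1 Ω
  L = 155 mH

Step 1 — Angular frequency: ω = 2π·f = 2π·3730 = 2.344e+04 rad/s.
Step 2 — Component impedances:
  R: Z = R = 23.1 Ω
  L: Z = jωL = j·2.344e+04·0.155 = 0 + j3633 Ω
Step 3 — Series combination: Z_total = R + L = 23.1 + j3633 Ω = 3633∠89.6° Ω.
Step 4 — Power factor: PF = cos(φ) = Re(Z)/|Z| = 23.1/3632.7 = 0.006359.
Step 5 — Type: Im(Z) = 3633 ⇒ lagging (phase φ = 89.6°).

PF = 0.006359 (lagging, φ = 89.6°)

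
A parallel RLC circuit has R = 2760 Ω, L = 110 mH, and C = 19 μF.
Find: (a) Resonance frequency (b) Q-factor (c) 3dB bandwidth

Step 1 — Resonance: ω₀ = 1/√(LC) = 1/√(0.11·1.9e-05) = 691.7 rad/s.
Step 2 — f₀ = ω₀/(2π) = 110.1 Hz.
Step 3 — Parallel Q: Q = R/(ω₀L) = 2760/(691.7·0.11) = 36.27.
Step 4 — Bandwidth: Δω = ω₀/Q = 19.07 rad/s; BW = Δω/(2π) = 3.035 Hz.

(a) f₀ = 110.1 Hz  (b) Q = 36.27  (c) BW = 3.035 Hz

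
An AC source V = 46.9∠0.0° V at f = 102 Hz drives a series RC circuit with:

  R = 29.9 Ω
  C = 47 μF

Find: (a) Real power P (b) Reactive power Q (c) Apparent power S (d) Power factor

Step 1 — Angular frequency: ω = 2π·f = 2π·102 = 640.9 rad/s.
Step 2 — Component impedances:
  R: Z = R = 29.9 Ω
  C: Z = 1/(jωC) = -j/(ω·C) = 0 - j33.2 Ω
Step 3 — Series combination: Z_total = R + C = 29.9 - j33.2 Ω = 44.68∠-48.0° Ω.
Step 4 — Source phasor: V = 46.9∠0.0° V = 46.9 V.
Step 5 — Current: I = V / Z = 0.7025 + j0.78 A = 1.05∠48.0° A.
Step 6 — Complex power: S = V·I* = 32.95 - j36.58 VA.
Step 7 — Real power: P = Re(S) = 32.95 W.
Step 8 — Reactive power: Q = Im(S) = -36.58 VAR.
Step 9 — Apparent power: |S| = 49.23 VA.
Step 10 — Power factor: PF = P/|S| = 0.6692 (leading).

(a) P = 32.95 W  (b) Q = -36.58 VAR  (c) S = 49.23 VA  (d) PF = 0.6692 (leading)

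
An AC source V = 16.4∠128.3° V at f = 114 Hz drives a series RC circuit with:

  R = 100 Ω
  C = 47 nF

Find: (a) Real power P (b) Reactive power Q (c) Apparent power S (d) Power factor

Step 1 — Angular frequency: ω = 2π·f = 2π·114 = 716.3 rad/s.
Step 2 — Component impedances:
  R: Z = R = 100 Ω
  C: Z = 1/(jωC) = -j/(ω·C) = 0 - j2.97e+04 Ω
Step 3 — Series combination: Z_total = R + C = 100 - j2.97e+04 Ω = 2.97e+04∠-89.8° Ω.
Step 4 — Source phasor: V = 16.4∠128.3° V = -10.16 + j12.87 V.
Step 5 — Current: I = V / Z = -0.0004344 - j0.0003407 A = 0.0005521∠-141.9° A.
Step 6 — Complex power: S = V·I* = 3.048e-05 - j0.009055 VA.
Step 7 — Real power: P = Re(S) = 3.048e-05 W.
Step 8 — Reactive power: Q = Im(S) = -0.009055 VAR.
Step 9 — Apparent power: |S| = 0.009055 VA.
Step 10 — Power factor: PF = P/|S| = 0.003367 (leading).

(a) P = 3.048e-05 W  (b) Q = -0.009055 VAR  (c) S = 0.009055 VA  (d) PF = 0.003367 (leading)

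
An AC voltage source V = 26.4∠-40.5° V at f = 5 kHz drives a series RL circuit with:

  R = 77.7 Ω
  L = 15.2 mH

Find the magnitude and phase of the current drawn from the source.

Step 1 — Angular frequency: ω = 2π·f = 2π·5000 = 3.142e+04 rad/s.
Step 2 — Component impedances:
  R: Z = R = 77.7 Ω
  L: Z = jωL = j·3.142e+04·0.0152 = 0 + j477.5 Ω
Step 3 — Series combination: Z_total = R + L = 77.7 + j477.5 Ω = 483.8∠80.8° Ω.
Step 4 — Source phasor: V = 26.4∠-40.5° V = 20.07 - j17.15 V.
Step 5 — Ohm's law: I = V / Z_total = (20.07 - j17.15) / (77.7 + j477.5) = -0.02831 - j0.04665 A.
Step 6 — Convert to polar: |I| = 0.05457 A, ∠I = -121.3°.

I = 0.05457∠-121.3° A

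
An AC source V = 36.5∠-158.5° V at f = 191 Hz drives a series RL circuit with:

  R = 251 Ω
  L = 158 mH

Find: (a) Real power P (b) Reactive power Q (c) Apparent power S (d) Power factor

Step 1 — Angular frequency: ω = 2π·f = 2π·191 = 1200 rad/s.
Step 2 — Component impedances:
  R: Z = R = 251 Ω
  L: Z = jωL = j·1200·0.158 = 0 + j189.6 Ω
Step 3 — Series combination: Z_total = R + L = 251 + j189.6 Ω = 314.6∠37.1° Ω.
Step 4 — Source phasor: V = 36.5∠-158.5° V = -33.96 - j13.38 V.
Step 5 — Current: I = V / Z = -0.1118 + j0.03114 A = 0.116∠164.4° A.
Step 6 — Complex power: S = V·I* = 3.379 + j2.553 VA.
Step 7 — Real power: P = Re(S) = 3.379 W.
Step 8 — Reactive power: Q = Im(S) = 2.553 VAR.
Step 9 — Apparent power: |S| = 4.235 VA.
Step 10 — Power factor: PF = P/|S| = 0.7979 (lagging).

(a) P = 3.379 W  (b) Q = 2.553 VAR  (c) S = 4.235 VA  (d) PF = 0.7979 (lagging)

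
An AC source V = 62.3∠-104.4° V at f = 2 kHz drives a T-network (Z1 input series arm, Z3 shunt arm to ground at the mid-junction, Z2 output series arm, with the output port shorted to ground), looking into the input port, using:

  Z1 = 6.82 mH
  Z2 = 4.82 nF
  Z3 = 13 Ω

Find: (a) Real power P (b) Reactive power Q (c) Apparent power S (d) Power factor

Step 1 — Angular frequency: ω = 2π·f = 2π·2000 = 1.257e+04 rad/s.
Step 2 — Component impedances:
  Z1: Z = jωL = j·1.257e+04·0.00682 = 0 + j85.7 Ω
  Z2: Z = 1/(jωC) = -j/(ω·C) = 0 - j1.651e+04 Ω
  Z3: Z = R = 13 Ω
Step 3 — With the output port shorted to ground, the output series arm Z2 runs from the junction to ground; the shunt arm Z3 also runs from the junction to ground. They appear in parallel: Z3 || Z2 = 13 - j0.01024 Ω.
Step 4 — Series with input arm Z1: Z_in = Z1 + (Z3 || Z2) = 13 + j85.69 Ω = 86.67∠81.4° Ω.
Step 5 — Source phasor: V = 62.3∠-104.4° V = -15.49 - j60.34 V.
Step 6 — Current: I = V / Z = -0.7151 + j0.07231 A = 0.7188∠174.2° A.
Step 7 — Complex power: S = V·I* = 6.717 + j44.27 VA.
Step 8 — Real power: P = Re(S) = 6.717 W.
Step 9 — Reactive power: Q = Im(S) = 44.27 VAR.
Step 10 — Apparent power: |S| = 44.78 VA.
Step 11 — Power factor: PF = P/|S| = 0.15 (lagging).

(a) P = 6.717 W  (b) Q = 44.27 VAR  (c) S = 44.78 VA  (d) PF = 0.15 (lagging)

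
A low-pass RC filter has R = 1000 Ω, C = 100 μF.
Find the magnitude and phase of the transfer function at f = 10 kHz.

Step 1 — Angular frequency: ω = 2π·1e+04 = 6.283e+04 rad/s.
Step 2 — Transfer function: H(jω) = 1/(1 + jωRC).
Step 3 — Denominator: 1 + jωRC = 1 + j·6.283e+04·1000·0.0001 = 1 + j6283.
Step 4 — H = 2.533e-08 - j0.0001592.
Step 5 — Magnitude: |H| = 0.0001592 (-76.0 dB); phase: φ = -90.0°.

|H| = 0.0001592 (-76.0 dB), φ = -90.0°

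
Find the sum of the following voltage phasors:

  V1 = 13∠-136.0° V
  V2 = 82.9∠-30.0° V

Step 1 — Convert each phasor to rectangular form:
  V1 = 13·(cos(-136.0°) + j·sin(-136.0°)) = -9.351 - j9.031 V
  V2 = 82.9·(cos(-30.0°) + j·sin(-30.0°)) = 71.79 - j41.45 V
Step 2 — Sum components: V_total = 62.44 - j50.48 V.
Step 3 — Convert to polar: |V_total| = 80.3 V, ∠V_total = -39.0°.

V_total = 80.3∠-39.0° V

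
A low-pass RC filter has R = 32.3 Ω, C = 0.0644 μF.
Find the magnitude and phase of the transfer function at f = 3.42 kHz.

Step 1 — Angular frequency: ω = 2π·3420 = 2.149e+04 rad/s.
Step 2 — Transfer function: H(jω) = 1/(1 + jωRC).
Step 3 — Denominator: 1 + jωRC = 1 + j·2.149e+04·32.3·6.44e-08 = 1 + j0.0447.
Step 4 — H = 0.998 - j0.04461.
Step 5 — Magnitude: |H| = 0.999 (-0.0 dB); phase: φ = -2.6°.

|H| = 0.999 (-0.0 dB), φ = -2.6°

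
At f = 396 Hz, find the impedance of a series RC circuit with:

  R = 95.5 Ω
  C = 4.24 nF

Step 1 — Angular frequency: ω = 2π·f = 2π·396 = 2488 rad/s.
Step 2 — Component impedances:
  R: Z = R = 95.5 Ω
  C: Z = 1/(jωC) = -j/(ω·C) = 0 - j9.479e+04 Ω
Step 3 — Series combination: Z_total = R + C = 95.5 - j9.479e+04 Ω = 9.479e+04∠-89.9° Ω.

Z = 95.5 - j9.479e+04 Ω = 9.479e+04∠-89.9° Ω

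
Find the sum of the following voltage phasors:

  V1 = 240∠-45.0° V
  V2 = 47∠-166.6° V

Step 1 — Convert each phasor to rectangular form:
  V1 = 240·(cos(-45.0°) + j·sin(-45.0°)) = 169.7 - j169.7 V
  V2 = 47·(cos(-166.6°) + j·sin(-166.6°)) = -45.72 - j10.89 V
Step 2 — Sum components: V_total = 124 - j180.6 V.
Step 3 — Convert to polar: |V_total| = 219.1 V, ∠V_total = -55.5°.

V_total = 219.1∠-55.5° V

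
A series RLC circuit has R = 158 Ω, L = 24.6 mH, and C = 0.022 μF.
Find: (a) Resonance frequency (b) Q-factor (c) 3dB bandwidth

Step 1 — Resonance: ω₀ = 1/√(LC) = 1/√(0.0246·2.2e-08) = 4.299e+04 rad/s.
Step 2 — f₀ = ω₀/(2π) = 6841 Hz.
Step 3 — Series Q: Q = ω₀L/R = 4.299e+04·0.0246/158 = 6.693.
Step 4 — Bandwidth: Δω = ω₀/Q = 6423 rad/s; BW = Δω/(2π) = 1022 Hz.

(a) f₀ = 6841 Hz  (b) Q = 6.693  (c) BW = 1022 Hz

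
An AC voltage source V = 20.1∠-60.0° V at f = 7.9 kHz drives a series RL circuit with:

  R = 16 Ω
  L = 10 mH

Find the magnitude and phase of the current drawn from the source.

Step 1 — Angular frequency: ω = 2π·f = 2π·7900 = 4.964e+04 rad/s.
Step 2 — Component impedances:
  R: Z = R = 16 Ω
  L: Z = jωL = j·4.964e+04·0.01 = 0 + j496.4 Ω
Step 3 — Series combination: Z_total = R + L = 16 + j496.4 Ω = 496.6∠88.2° Ω.
Step 4 — Source phasor: V = 20.1∠-60.0° V = 10.05 - j17.41 V.
Step 5 — Ohm's law: I = V / Z_total = (10.05 - j17.41) / (16 + j496.4) = -0.03438 - j0.02136 A.
Step 6 — Convert to polar: |I| = 0.04047 A, ∠I = -148.2°.

I = 0.04047∠-148.2° A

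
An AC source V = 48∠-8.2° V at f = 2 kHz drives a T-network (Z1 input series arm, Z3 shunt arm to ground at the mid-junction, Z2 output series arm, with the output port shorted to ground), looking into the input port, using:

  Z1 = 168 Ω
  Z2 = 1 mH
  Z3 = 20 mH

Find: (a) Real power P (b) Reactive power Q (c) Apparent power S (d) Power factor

Step 1 — Angular frequency: ω = 2π·f = 2π·2000 = 1.257e+04 rad/s.
Step 2 — Component impedances:
  Z1: Z = R = 168 Ω
  Z2: Z = jωL = j·1.257e+04·0.001 = 0 + j12.57 Ω
  Z3: Z = jωL = j·1.257e+04·0.02 = 0 + j251.3 Ω
Step 3 — With the output port shorted to ground, the output series arm Z2 runs from the junction to ground; the shunt arm Z3 also runs from the junction to ground. They appear in parallel: Z3 || Z2 = 0 + j11.97 Ω.
Step 4 — Series with input arm Z1: Z_in = Z1 + (Z3 || Z2) = 168 + j11.97 Ω = 168.4∠4.1° Ω.
Step 5 — Source phasor: V = 48∠-8.2° V = 47.51 - j6.846 V.
Step 6 — Current: I = V / Z = 0.2785 - j0.06059 A = 0.285∠-12.3° A.
Step 7 — Complex power: S = V·I* = 13.65 + j0.972 VA.
Step 8 — Real power: P = Re(S) = 13.65 W.
Step 9 — Reactive power: Q = Im(S) = 0.972 VAR.
Step 10 — Apparent power: |S| = 13.68 VA.
Step 11 — Power factor: PF = P/|S| = 0.9975 (lagging).

(a) P = 13.65 W  (b) Q = 0.972 VAR  (c) S = 13.68 VA  (d) PF = 0.9975 (lagging)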